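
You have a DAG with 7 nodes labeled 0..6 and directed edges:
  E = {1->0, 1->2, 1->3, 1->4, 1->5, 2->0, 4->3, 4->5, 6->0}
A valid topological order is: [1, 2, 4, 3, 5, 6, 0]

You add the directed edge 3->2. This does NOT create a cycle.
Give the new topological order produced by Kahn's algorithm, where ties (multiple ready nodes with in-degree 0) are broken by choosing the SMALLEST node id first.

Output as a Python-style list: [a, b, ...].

Answer: [1, 4, 3, 2, 5, 6, 0]

Derivation:
Old toposort: [1, 2, 4, 3, 5, 6, 0]
Added edge: 3->2
Position of 3 (3) > position of 2 (1). Must reorder: 3 must now come before 2.
Run Kahn's algorithm (break ties by smallest node id):
  initial in-degrees: [3, 0, 2, 2, 1, 2, 0]
  ready (indeg=0): [1, 6]
  pop 1: indeg[0]->2; indeg[2]->1; indeg[3]->1; indeg[4]->0; indeg[5]->1 | ready=[4, 6] | order so far=[1]
  pop 4: indeg[3]->0; indeg[5]->0 | ready=[3, 5, 6] | order so far=[1, 4]
  pop 3: indeg[2]->0 | ready=[2, 5, 6] | order so far=[1, 4, 3]
  pop 2: indeg[0]->1 | ready=[5, 6] | order so far=[1, 4, 3, 2]
  pop 5: no out-edges | ready=[6] | order so far=[1, 4, 3, 2, 5]
  pop 6: indeg[0]->0 | ready=[0] | order so far=[1, 4, 3, 2, 5, 6]
  pop 0: no out-edges | ready=[] | order so far=[1, 4, 3, 2, 5, 6, 0]
  Result: [1, 4, 3, 2, 5, 6, 0]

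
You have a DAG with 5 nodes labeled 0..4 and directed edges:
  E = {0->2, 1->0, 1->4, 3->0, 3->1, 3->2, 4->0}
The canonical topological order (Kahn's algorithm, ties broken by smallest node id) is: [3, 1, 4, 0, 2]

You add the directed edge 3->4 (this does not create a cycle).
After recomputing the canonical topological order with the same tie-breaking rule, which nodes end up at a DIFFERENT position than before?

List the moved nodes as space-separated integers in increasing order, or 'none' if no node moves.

Old toposort: [3, 1, 4, 0, 2]
Added edge 3->4
Recompute Kahn (smallest-id tiebreak):
  initial in-degrees: [3, 1, 2, 0, 2]
  ready (indeg=0): [3]
  pop 3: indeg[0]->2; indeg[1]->0; indeg[2]->1; indeg[4]->1 | ready=[1] | order so far=[3]
  pop 1: indeg[0]->1; indeg[4]->0 | ready=[4] | order so far=[3, 1]
  pop 4: indeg[0]->0 | ready=[0] | order so far=[3, 1, 4]
  pop 0: indeg[2]->0 | ready=[2] | order so far=[3, 1, 4, 0]
  pop 2: no out-edges | ready=[] | order so far=[3, 1, 4, 0, 2]
New canonical toposort: [3, 1, 4, 0, 2]
Compare positions:
  Node 0: index 3 -> 3 (same)
  Node 1: index 1 -> 1 (same)
  Node 2: index 4 -> 4 (same)
  Node 3: index 0 -> 0 (same)
  Node 4: index 2 -> 2 (same)
Nodes that changed position: none

Answer: none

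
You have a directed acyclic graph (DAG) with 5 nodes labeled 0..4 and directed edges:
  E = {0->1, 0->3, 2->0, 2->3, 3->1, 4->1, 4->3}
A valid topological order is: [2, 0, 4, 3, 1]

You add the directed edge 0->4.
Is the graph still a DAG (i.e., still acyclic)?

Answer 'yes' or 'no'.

Given toposort: [2, 0, 4, 3, 1]
Position of 0: index 1; position of 4: index 2
New edge 0->4: forward
Forward edge: respects the existing order. Still a DAG, same toposort still valid.
Still a DAG? yes

Answer: yes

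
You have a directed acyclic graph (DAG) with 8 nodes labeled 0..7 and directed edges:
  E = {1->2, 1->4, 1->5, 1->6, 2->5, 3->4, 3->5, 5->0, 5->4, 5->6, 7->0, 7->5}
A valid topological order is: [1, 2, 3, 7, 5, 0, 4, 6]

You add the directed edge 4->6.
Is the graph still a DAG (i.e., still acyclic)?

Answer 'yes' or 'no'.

Given toposort: [1, 2, 3, 7, 5, 0, 4, 6]
Position of 4: index 6; position of 6: index 7
New edge 4->6: forward
Forward edge: respects the existing order. Still a DAG, same toposort still valid.
Still a DAG? yes

Answer: yes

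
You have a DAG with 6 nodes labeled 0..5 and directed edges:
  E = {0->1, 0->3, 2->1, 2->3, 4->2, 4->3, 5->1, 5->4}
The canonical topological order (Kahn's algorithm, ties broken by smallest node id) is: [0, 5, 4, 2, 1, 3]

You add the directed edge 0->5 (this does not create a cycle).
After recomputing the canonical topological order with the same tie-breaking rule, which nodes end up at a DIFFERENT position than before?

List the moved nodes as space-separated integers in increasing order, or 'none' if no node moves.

Answer: none

Derivation:
Old toposort: [0, 5, 4, 2, 1, 3]
Added edge 0->5
Recompute Kahn (smallest-id tiebreak):
  initial in-degrees: [0, 3, 1, 3, 1, 1]
  ready (indeg=0): [0]
  pop 0: indeg[1]->2; indeg[3]->2; indeg[5]->0 | ready=[5] | order so far=[0]
  pop 5: indeg[1]->1; indeg[4]->0 | ready=[4] | order so far=[0, 5]
  pop 4: indeg[2]->0; indeg[3]->1 | ready=[2] | order so far=[0, 5, 4]
  pop 2: indeg[1]->0; indeg[3]->0 | ready=[1, 3] | order so far=[0, 5, 4, 2]
  pop 1: no out-edges | ready=[3] | order so far=[0, 5, 4, 2, 1]
  pop 3: no out-edges | ready=[] | order so far=[0, 5, 4, 2, 1, 3]
New canonical toposort: [0, 5, 4, 2, 1, 3]
Compare positions:
  Node 0: index 0 -> 0 (same)
  Node 1: index 4 -> 4 (same)
  Node 2: index 3 -> 3 (same)
  Node 3: index 5 -> 5 (same)
  Node 4: index 2 -> 2 (same)
  Node 5: index 1 -> 1 (same)
Nodes that changed position: none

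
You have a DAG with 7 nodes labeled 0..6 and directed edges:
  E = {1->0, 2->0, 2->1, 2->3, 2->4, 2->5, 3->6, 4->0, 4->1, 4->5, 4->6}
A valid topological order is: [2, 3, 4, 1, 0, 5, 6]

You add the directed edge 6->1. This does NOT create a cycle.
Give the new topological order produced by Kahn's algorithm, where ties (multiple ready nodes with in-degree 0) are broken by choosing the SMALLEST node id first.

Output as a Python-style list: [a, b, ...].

Old toposort: [2, 3, 4, 1, 0, 5, 6]
Added edge: 6->1
Position of 6 (6) > position of 1 (3). Must reorder: 6 must now come before 1.
Run Kahn's algorithm (break ties by smallest node id):
  initial in-degrees: [3, 3, 0, 1, 1, 2, 2]
  ready (indeg=0): [2]
  pop 2: indeg[0]->2; indeg[1]->2; indeg[3]->0; indeg[4]->0; indeg[5]->1 | ready=[3, 4] | order so far=[2]
  pop 3: indeg[6]->1 | ready=[4] | order so far=[2, 3]
  pop 4: indeg[0]->1; indeg[1]->1; indeg[5]->0; indeg[6]->0 | ready=[5, 6] | order so far=[2, 3, 4]
  pop 5: no out-edges | ready=[6] | order so far=[2, 3, 4, 5]
  pop 6: indeg[1]->0 | ready=[1] | order so far=[2, 3, 4, 5, 6]
  pop 1: indeg[0]->0 | ready=[0] | order so far=[2, 3, 4, 5, 6, 1]
  pop 0: no out-edges | ready=[] | order so far=[2, 3, 4, 5, 6, 1, 0]
  Result: [2, 3, 4, 5, 6, 1, 0]

Answer: [2, 3, 4, 5, 6, 1, 0]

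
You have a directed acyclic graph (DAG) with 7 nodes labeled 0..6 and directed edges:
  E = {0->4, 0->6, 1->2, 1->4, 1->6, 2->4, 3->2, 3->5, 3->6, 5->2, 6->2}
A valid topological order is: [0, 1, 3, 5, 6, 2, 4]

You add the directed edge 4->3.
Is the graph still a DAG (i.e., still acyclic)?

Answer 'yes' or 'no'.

Answer: no

Derivation:
Given toposort: [0, 1, 3, 5, 6, 2, 4]
Position of 4: index 6; position of 3: index 2
New edge 4->3: backward (u after v in old order)
Backward edge: old toposort is now invalid. Check if this creates a cycle.
Does 3 already reach 4? Reachable from 3: [2, 3, 4, 5, 6]. YES -> cycle!
Still a DAG? no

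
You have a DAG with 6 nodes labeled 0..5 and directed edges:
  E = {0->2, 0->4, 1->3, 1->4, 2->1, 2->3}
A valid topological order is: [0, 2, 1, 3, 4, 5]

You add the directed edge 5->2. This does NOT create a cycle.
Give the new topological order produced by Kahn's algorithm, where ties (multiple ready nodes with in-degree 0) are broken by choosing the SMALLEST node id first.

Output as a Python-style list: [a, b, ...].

Old toposort: [0, 2, 1, 3, 4, 5]
Added edge: 5->2
Position of 5 (5) > position of 2 (1). Must reorder: 5 must now come before 2.
Run Kahn's algorithm (break ties by smallest node id):
  initial in-degrees: [0, 1, 2, 2, 2, 0]
  ready (indeg=0): [0, 5]
  pop 0: indeg[2]->1; indeg[4]->1 | ready=[5] | order so far=[0]
  pop 5: indeg[2]->0 | ready=[2] | order so far=[0, 5]
  pop 2: indeg[1]->0; indeg[3]->1 | ready=[1] | order so far=[0, 5, 2]
  pop 1: indeg[3]->0; indeg[4]->0 | ready=[3, 4] | order so far=[0, 5, 2, 1]
  pop 3: no out-edges | ready=[4] | order so far=[0, 5, 2, 1, 3]
  pop 4: no out-edges | ready=[] | order so far=[0, 5, 2, 1, 3, 4]
  Result: [0, 5, 2, 1, 3, 4]

Answer: [0, 5, 2, 1, 3, 4]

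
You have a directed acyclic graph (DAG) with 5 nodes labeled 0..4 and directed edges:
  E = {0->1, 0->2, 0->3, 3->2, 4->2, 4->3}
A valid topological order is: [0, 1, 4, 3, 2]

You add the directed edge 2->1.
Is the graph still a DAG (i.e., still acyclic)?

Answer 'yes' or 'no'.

Given toposort: [0, 1, 4, 3, 2]
Position of 2: index 4; position of 1: index 1
New edge 2->1: backward (u after v in old order)
Backward edge: old toposort is now invalid. Check if this creates a cycle.
Does 1 already reach 2? Reachable from 1: [1]. NO -> still a DAG (reorder needed).
Still a DAG? yes

Answer: yes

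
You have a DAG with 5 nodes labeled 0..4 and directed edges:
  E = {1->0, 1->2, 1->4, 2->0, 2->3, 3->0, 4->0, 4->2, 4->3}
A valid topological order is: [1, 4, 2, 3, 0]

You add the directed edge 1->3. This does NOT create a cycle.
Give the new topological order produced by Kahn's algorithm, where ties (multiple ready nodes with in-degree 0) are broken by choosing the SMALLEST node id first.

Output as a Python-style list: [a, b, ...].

Answer: [1, 4, 2, 3, 0]

Derivation:
Old toposort: [1, 4, 2, 3, 0]
Added edge: 1->3
Position of 1 (0) < position of 3 (3). Old order still valid.
Run Kahn's algorithm (break ties by smallest node id):
  initial in-degrees: [4, 0, 2, 3, 1]
  ready (indeg=0): [1]
  pop 1: indeg[0]->3; indeg[2]->1; indeg[3]->2; indeg[4]->0 | ready=[4] | order so far=[1]
  pop 4: indeg[0]->2; indeg[2]->0; indeg[3]->1 | ready=[2] | order so far=[1, 4]
  pop 2: indeg[0]->1; indeg[3]->0 | ready=[3] | order so far=[1, 4, 2]
  pop 3: indeg[0]->0 | ready=[0] | order so far=[1, 4, 2, 3]
  pop 0: no out-edges | ready=[] | order so far=[1, 4, 2, 3, 0]
  Result: [1, 4, 2, 3, 0]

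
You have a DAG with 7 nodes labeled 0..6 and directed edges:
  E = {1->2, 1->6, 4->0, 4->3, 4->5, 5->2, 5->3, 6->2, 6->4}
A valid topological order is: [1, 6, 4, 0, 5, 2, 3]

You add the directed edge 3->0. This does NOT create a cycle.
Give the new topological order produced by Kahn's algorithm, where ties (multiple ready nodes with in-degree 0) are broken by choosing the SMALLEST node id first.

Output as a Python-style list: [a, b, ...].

Answer: [1, 6, 4, 5, 2, 3, 0]

Derivation:
Old toposort: [1, 6, 4, 0, 5, 2, 3]
Added edge: 3->0
Position of 3 (6) > position of 0 (3). Must reorder: 3 must now come before 0.
Run Kahn's algorithm (break ties by smallest node id):
  initial in-degrees: [2, 0, 3, 2, 1, 1, 1]
  ready (indeg=0): [1]
  pop 1: indeg[2]->2; indeg[6]->0 | ready=[6] | order so far=[1]
  pop 6: indeg[2]->1; indeg[4]->0 | ready=[4] | order so far=[1, 6]
  pop 4: indeg[0]->1; indeg[3]->1; indeg[5]->0 | ready=[5] | order so far=[1, 6, 4]
  pop 5: indeg[2]->0; indeg[3]->0 | ready=[2, 3] | order so far=[1, 6, 4, 5]
  pop 2: no out-edges | ready=[3] | order so far=[1, 6, 4, 5, 2]
  pop 3: indeg[0]->0 | ready=[0] | order so far=[1, 6, 4, 5, 2, 3]
  pop 0: no out-edges | ready=[] | order so far=[1, 6, 4, 5, 2, 3, 0]
  Result: [1, 6, 4, 5, 2, 3, 0]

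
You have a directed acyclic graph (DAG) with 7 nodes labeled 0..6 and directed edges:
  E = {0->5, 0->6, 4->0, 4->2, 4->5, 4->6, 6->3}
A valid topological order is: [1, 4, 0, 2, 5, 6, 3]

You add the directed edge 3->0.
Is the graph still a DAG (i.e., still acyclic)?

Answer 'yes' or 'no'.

Given toposort: [1, 4, 0, 2, 5, 6, 3]
Position of 3: index 6; position of 0: index 2
New edge 3->0: backward (u after v in old order)
Backward edge: old toposort is now invalid. Check if this creates a cycle.
Does 0 already reach 3? Reachable from 0: [0, 3, 5, 6]. YES -> cycle!
Still a DAG? no

Answer: no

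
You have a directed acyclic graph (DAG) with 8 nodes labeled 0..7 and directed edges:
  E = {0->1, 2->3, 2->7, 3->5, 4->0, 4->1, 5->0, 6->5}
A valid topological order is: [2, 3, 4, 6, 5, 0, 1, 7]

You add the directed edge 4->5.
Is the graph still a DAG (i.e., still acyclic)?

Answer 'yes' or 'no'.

Given toposort: [2, 3, 4, 6, 5, 0, 1, 7]
Position of 4: index 2; position of 5: index 4
New edge 4->5: forward
Forward edge: respects the existing order. Still a DAG, same toposort still valid.
Still a DAG? yes

Answer: yes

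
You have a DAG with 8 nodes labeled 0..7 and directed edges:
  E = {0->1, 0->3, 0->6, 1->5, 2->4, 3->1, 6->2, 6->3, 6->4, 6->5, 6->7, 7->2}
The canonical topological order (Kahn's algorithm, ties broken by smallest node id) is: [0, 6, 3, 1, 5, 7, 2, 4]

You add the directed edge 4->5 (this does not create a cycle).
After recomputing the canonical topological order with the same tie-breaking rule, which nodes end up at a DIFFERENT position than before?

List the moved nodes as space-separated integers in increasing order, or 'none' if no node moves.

Old toposort: [0, 6, 3, 1, 5, 7, 2, 4]
Added edge 4->5
Recompute Kahn (smallest-id tiebreak):
  initial in-degrees: [0, 2, 2, 2, 2, 3, 1, 1]
  ready (indeg=0): [0]
  pop 0: indeg[1]->1; indeg[3]->1; indeg[6]->0 | ready=[6] | order so far=[0]
  pop 6: indeg[2]->1; indeg[3]->0; indeg[4]->1; indeg[5]->2; indeg[7]->0 | ready=[3, 7] | order so far=[0, 6]
  pop 3: indeg[1]->0 | ready=[1, 7] | order so far=[0, 6, 3]
  pop 1: indeg[5]->1 | ready=[7] | order so far=[0, 6, 3, 1]
  pop 7: indeg[2]->0 | ready=[2] | order so far=[0, 6, 3, 1, 7]
  pop 2: indeg[4]->0 | ready=[4] | order so far=[0, 6, 3, 1, 7, 2]
  pop 4: indeg[5]->0 | ready=[5] | order so far=[0, 6, 3, 1, 7, 2, 4]
  pop 5: no out-edges | ready=[] | order so far=[0, 6, 3, 1, 7, 2, 4, 5]
New canonical toposort: [0, 6, 3, 1, 7, 2, 4, 5]
Compare positions:
  Node 0: index 0 -> 0 (same)
  Node 1: index 3 -> 3 (same)
  Node 2: index 6 -> 5 (moved)
  Node 3: index 2 -> 2 (same)
  Node 4: index 7 -> 6 (moved)
  Node 5: index 4 -> 7 (moved)
  Node 6: index 1 -> 1 (same)
  Node 7: index 5 -> 4 (moved)
Nodes that changed position: 2 4 5 7

Answer: 2 4 5 7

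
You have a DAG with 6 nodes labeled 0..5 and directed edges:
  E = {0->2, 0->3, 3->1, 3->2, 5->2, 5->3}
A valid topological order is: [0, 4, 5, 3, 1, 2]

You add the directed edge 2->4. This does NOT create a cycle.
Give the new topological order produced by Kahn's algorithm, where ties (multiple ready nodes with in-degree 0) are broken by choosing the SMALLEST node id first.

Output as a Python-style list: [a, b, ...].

Old toposort: [0, 4, 5, 3, 1, 2]
Added edge: 2->4
Position of 2 (5) > position of 4 (1). Must reorder: 2 must now come before 4.
Run Kahn's algorithm (break ties by smallest node id):
  initial in-degrees: [0, 1, 3, 2, 1, 0]
  ready (indeg=0): [0, 5]
  pop 0: indeg[2]->2; indeg[3]->1 | ready=[5] | order so far=[0]
  pop 5: indeg[2]->1; indeg[3]->0 | ready=[3] | order so far=[0, 5]
  pop 3: indeg[1]->0; indeg[2]->0 | ready=[1, 2] | order so far=[0, 5, 3]
  pop 1: no out-edges | ready=[2] | order so far=[0, 5, 3, 1]
  pop 2: indeg[4]->0 | ready=[4] | order so far=[0, 5, 3, 1, 2]
  pop 4: no out-edges | ready=[] | order so far=[0, 5, 3, 1, 2, 4]
  Result: [0, 5, 3, 1, 2, 4]

Answer: [0, 5, 3, 1, 2, 4]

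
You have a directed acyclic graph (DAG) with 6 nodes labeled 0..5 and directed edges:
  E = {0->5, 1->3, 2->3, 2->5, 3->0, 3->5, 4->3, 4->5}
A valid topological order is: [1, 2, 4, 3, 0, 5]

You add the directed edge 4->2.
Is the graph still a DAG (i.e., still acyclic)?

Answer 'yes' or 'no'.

Answer: yes

Derivation:
Given toposort: [1, 2, 4, 3, 0, 5]
Position of 4: index 2; position of 2: index 1
New edge 4->2: backward (u after v in old order)
Backward edge: old toposort is now invalid. Check if this creates a cycle.
Does 2 already reach 4? Reachable from 2: [0, 2, 3, 5]. NO -> still a DAG (reorder needed).
Still a DAG? yes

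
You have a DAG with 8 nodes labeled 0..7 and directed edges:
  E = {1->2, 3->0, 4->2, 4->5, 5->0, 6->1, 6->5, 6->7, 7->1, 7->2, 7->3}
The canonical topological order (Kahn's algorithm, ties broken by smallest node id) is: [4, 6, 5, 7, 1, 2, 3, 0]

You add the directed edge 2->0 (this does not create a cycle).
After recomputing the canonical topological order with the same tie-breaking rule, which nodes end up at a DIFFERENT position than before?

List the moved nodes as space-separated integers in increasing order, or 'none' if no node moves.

Old toposort: [4, 6, 5, 7, 1, 2, 3, 0]
Added edge 2->0
Recompute Kahn (smallest-id tiebreak):
  initial in-degrees: [3, 2, 3, 1, 0, 2, 0, 1]
  ready (indeg=0): [4, 6]
  pop 4: indeg[2]->2; indeg[5]->1 | ready=[6] | order so far=[4]
  pop 6: indeg[1]->1; indeg[5]->0; indeg[7]->0 | ready=[5, 7] | order so far=[4, 6]
  pop 5: indeg[0]->2 | ready=[7] | order so far=[4, 6, 5]
  pop 7: indeg[1]->0; indeg[2]->1; indeg[3]->0 | ready=[1, 3] | order so far=[4, 6, 5, 7]
  pop 1: indeg[2]->0 | ready=[2, 3] | order so far=[4, 6, 5, 7, 1]
  pop 2: indeg[0]->1 | ready=[3] | order so far=[4, 6, 5, 7, 1, 2]
  pop 3: indeg[0]->0 | ready=[0] | order so far=[4, 6, 5, 7, 1, 2, 3]
  pop 0: no out-edges | ready=[] | order so far=[4, 6, 5, 7, 1, 2, 3, 0]
New canonical toposort: [4, 6, 5, 7, 1, 2, 3, 0]
Compare positions:
  Node 0: index 7 -> 7 (same)
  Node 1: index 4 -> 4 (same)
  Node 2: index 5 -> 5 (same)
  Node 3: index 6 -> 6 (same)
  Node 4: index 0 -> 0 (same)
  Node 5: index 2 -> 2 (same)
  Node 6: index 1 -> 1 (same)
  Node 7: index 3 -> 3 (same)
Nodes that changed position: none

Answer: none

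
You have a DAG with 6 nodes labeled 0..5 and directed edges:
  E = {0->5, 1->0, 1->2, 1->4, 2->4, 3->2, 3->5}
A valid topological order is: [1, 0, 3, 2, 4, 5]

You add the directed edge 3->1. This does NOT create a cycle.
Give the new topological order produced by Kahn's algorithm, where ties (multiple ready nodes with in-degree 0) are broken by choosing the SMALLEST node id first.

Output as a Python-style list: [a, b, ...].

Answer: [3, 1, 0, 2, 4, 5]

Derivation:
Old toposort: [1, 0, 3, 2, 4, 5]
Added edge: 3->1
Position of 3 (2) > position of 1 (0). Must reorder: 3 must now come before 1.
Run Kahn's algorithm (break ties by smallest node id):
  initial in-degrees: [1, 1, 2, 0, 2, 2]
  ready (indeg=0): [3]
  pop 3: indeg[1]->0; indeg[2]->1; indeg[5]->1 | ready=[1] | order so far=[3]
  pop 1: indeg[0]->0; indeg[2]->0; indeg[4]->1 | ready=[0, 2] | order so far=[3, 1]
  pop 0: indeg[5]->0 | ready=[2, 5] | order so far=[3, 1, 0]
  pop 2: indeg[4]->0 | ready=[4, 5] | order so far=[3, 1, 0, 2]
  pop 4: no out-edges | ready=[5] | order so far=[3, 1, 0, 2, 4]
  pop 5: no out-edges | ready=[] | order so far=[3, 1, 0, 2, 4, 5]
  Result: [3, 1, 0, 2, 4, 5]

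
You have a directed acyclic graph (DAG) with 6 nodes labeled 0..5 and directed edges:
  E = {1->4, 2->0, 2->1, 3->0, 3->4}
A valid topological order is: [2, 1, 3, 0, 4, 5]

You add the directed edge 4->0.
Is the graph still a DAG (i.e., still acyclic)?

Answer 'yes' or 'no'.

Given toposort: [2, 1, 3, 0, 4, 5]
Position of 4: index 4; position of 0: index 3
New edge 4->0: backward (u after v in old order)
Backward edge: old toposort is now invalid. Check if this creates a cycle.
Does 0 already reach 4? Reachable from 0: [0]. NO -> still a DAG (reorder needed).
Still a DAG? yes

Answer: yes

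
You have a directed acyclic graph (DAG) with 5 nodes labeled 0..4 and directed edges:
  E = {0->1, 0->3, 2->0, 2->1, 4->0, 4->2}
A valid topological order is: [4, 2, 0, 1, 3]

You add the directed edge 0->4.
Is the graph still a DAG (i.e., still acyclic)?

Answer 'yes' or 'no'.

Answer: no

Derivation:
Given toposort: [4, 2, 0, 1, 3]
Position of 0: index 2; position of 4: index 0
New edge 0->4: backward (u after v in old order)
Backward edge: old toposort is now invalid. Check if this creates a cycle.
Does 4 already reach 0? Reachable from 4: [0, 1, 2, 3, 4]. YES -> cycle!
Still a DAG? no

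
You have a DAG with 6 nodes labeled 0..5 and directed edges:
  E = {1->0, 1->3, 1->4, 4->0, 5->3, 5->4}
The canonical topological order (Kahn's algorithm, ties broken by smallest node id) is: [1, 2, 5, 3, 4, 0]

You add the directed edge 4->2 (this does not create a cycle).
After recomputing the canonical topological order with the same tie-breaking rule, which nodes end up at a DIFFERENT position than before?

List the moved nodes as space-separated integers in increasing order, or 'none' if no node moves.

Old toposort: [1, 2, 5, 3, 4, 0]
Added edge 4->2
Recompute Kahn (smallest-id tiebreak):
  initial in-degrees: [2, 0, 1, 2, 2, 0]
  ready (indeg=0): [1, 5]
  pop 1: indeg[0]->1; indeg[3]->1; indeg[4]->1 | ready=[5] | order so far=[1]
  pop 5: indeg[3]->0; indeg[4]->0 | ready=[3, 4] | order so far=[1, 5]
  pop 3: no out-edges | ready=[4] | order so far=[1, 5, 3]
  pop 4: indeg[0]->0; indeg[2]->0 | ready=[0, 2] | order so far=[1, 5, 3, 4]
  pop 0: no out-edges | ready=[2] | order so far=[1, 5, 3, 4, 0]
  pop 2: no out-edges | ready=[] | order so far=[1, 5, 3, 4, 0, 2]
New canonical toposort: [1, 5, 3, 4, 0, 2]
Compare positions:
  Node 0: index 5 -> 4 (moved)
  Node 1: index 0 -> 0 (same)
  Node 2: index 1 -> 5 (moved)
  Node 3: index 3 -> 2 (moved)
  Node 4: index 4 -> 3 (moved)
  Node 5: index 2 -> 1 (moved)
Nodes that changed position: 0 2 3 4 5

Answer: 0 2 3 4 5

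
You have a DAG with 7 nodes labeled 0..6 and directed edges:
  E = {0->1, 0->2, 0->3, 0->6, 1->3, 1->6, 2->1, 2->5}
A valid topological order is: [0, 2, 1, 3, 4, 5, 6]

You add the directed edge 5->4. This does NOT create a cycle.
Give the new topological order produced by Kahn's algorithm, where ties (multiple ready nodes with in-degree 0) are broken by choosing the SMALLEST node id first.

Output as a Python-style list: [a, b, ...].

Old toposort: [0, 2, 1, 3, 4, 5, 6]
Added edge: 5->4
Position of 5 (5) > position of 4 (4). Must reorder: 5 must now come before 4.
Run Kahn's algorithm (break ties by smallest node id):
  initial in-degrees: [0, 2, 1, 2, 1, 1, 2]
  ready (indeg=0): [0]
  pop 0: indeg[1]->1; indeg[2]->0; indeg[3]->1; indeg[6]->1 | ready=[2] | order so far=[0]
  pop 2: indeg[1]->0; indeg[5]->0 | ready=[1, 5] | order so far=[0, 2]
  pop 1: indeg[3]->0; indeg[6]->0 | ready=[3, 5, 6] | order so far=[0, 2, 1]
  pop 3: no out-edges | ready=[5, 6] | order so far=[0, 2, 1, 3]
  pop 5: indeg[4]->0 | ready=[4, 6] | order so far=[0, 2, 1, 3, 5]
  pop 4: no out-edges | ready=[6] | order so far=[0, 2, 1, 3, 5, 4]
  pop 6: no out-edges | ready=[] | order so far=[0, 2, 1, 3, 5, 4, 6]
  Result: [0, 2, 1, 3, 5, 4, 6]

Answer: [0, 2, 1, 3, 5, 4, 6]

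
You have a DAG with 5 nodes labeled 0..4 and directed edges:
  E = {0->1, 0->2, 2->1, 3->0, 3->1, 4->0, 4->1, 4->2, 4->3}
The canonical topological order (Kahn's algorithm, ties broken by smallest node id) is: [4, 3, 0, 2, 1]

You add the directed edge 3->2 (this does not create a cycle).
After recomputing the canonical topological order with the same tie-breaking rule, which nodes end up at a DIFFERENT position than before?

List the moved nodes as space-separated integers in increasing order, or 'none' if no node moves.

Answer: none

Derivation:
Old toposort: [4, 3, 0, 2, 1]
Added edge 3->2
Recompute Kahn (smallest-id tiebreak):
  initial in-degrees: [2, 4, 3, 1, 0]
  ready (indeg=0): [4]
  pop 4: indeg[0]->1; indeg[1]->3; indeg[2]->2; indeg[3]->0 | ready=[3] | order so far=[4]
  pop 3: indeg[0]->0; indeg[1]->2; indeg[2]->1 | ready=[0] | order so far=[4, 3]
  pop 0: indeg[1]->1; indeg[2]->0 | ready=[2] | order so far=[4, 3, 0]
  pop 2: indeg[1]->0 | ready=[1] | order so far=[4, 3, 0, 2]
  pop 1: no out-edges | ready=[] | order so far=[4, 3, 0, 2, 1]
New canonical toposort: [4, 3, 0, 2, 1]
Compare positions:
  Node 0: index 2 -> 2 (same)
  Node 1: index 4 -> 4 (same)
  Node 2: index 3 -> 3 (same)
  Node 3: index 1 -> 1 (same)
  Node 4: index 0 -> 0 (same)
Nodes that changed position: none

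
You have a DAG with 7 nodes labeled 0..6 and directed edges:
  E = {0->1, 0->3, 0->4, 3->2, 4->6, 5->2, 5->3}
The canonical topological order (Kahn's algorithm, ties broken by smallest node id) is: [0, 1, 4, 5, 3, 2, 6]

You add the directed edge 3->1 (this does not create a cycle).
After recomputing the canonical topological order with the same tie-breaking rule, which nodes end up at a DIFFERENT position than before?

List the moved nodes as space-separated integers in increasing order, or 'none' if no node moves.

Old toposort: [0, 1, 4, 5, 3, 2, 6]
Added edge 3->1
Recompute Kahn (smallest-id tiebreak):
  initial in-degrees: [0, 2, 2, 2, 1, 0, 1]
  ready (indeg=0): [0, 5]
  pop 0: indeg[1]->1; indeg[3]->1; indeg[4]->0 | ready=[4, 5] | order so far=[0]
  pop 4: indeg[6]->0 | ready=[5, 6] | order so far=[0, 4]
  pop 5: indeg[2]->1; indeg[3]->0 | ready=[3, 6] | order so far=[0, 4, 5]
  pop 3: indeg[1]->0; indeg[2]->0 | ready=[1, 2, 6] | order so far=[0, 4, 5, 3]
  pop 1: no out-edges | ready=[2, 6] | order so far=[0, 4, 5, 3, 1]
  pop 2: no out-edges | ready=[6] | order so far=[0, 4, 5, 3, 1, 2]
  pop 6: no out-edges | ready=[] | order so far=[0, 4, 5, 3, 1, 2, 6]
New canonical toposort: [0, 4, 5, 3, 1, 2, 6]
Compare positions:
  Node 0: index 0 -> 0 (same)
  Node 1: index 1 -> 4 (moved)
  Node 2: index 5 -> 5 (same)
  Node 3: index 4 -> 3 (moved)
  Node 4: index 2 -> 1 (moved)
  Node 5: index 3 -> 2 (moved)
  Node 6: index 6 -> 6 (same)
Nodes that changed position: 1 3 4 5

Answer: 1 3 4 5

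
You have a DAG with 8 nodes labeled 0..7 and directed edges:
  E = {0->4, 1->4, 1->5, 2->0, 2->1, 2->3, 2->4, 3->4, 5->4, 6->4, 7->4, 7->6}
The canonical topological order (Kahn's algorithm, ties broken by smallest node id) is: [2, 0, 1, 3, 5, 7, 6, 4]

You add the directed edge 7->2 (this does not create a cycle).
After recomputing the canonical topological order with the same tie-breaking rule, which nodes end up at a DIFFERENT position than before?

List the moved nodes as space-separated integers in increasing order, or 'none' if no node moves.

Old toposort: [2, 0, 1, 3, 5, 7, 6, 4]
Added edge 7->2
Recompute Kahn (smallest-id tiebreak):
  initial in-degrees: [1, 1, 1, 1, 7, 1, 1, 0]
  ready (indeg=0): [7]
  pop 7: indeg[2]->0; indeg[4]->6; indeg[6]->0 | ready=[2, 6] | order so far=[7]
  pop 2: indeg[0]->0; indeg[1]->0; indeg[3]->0; indeg[4]->5 | ready=[0, 1, 3, 6] | order so far=[7, 2]
  pop 0: indeg[4]->4 | ready=[1, 3, 6] | order so far=[7, 2, 0]
  pop 1: indeg[4]->3; indeg[5]->0 | ready=[3, 5, 6] | order so far=[7, 2, 0, 1]
  pop 3: indeg[4]->2 | ready=[5, 6] | order so far=[7, 2, 0, 1, 3]
  pop 5: indeg[4]->1 | ready=[6] | order so far=[7, 2, 0, 1, 3, 5]
  pop 6: indeg[4]->0 | ready=[4] | order so far=[7, 2, 0, 1, 3, 5, 6]
  pop 4: no out-edges | ready=[] | order so far=[7, 2, 0, 1, 3, 5, 6, 4]
New canonical toposort: [7, 2, 0, 1, 3, 5, 6, 4]
Compare positions:
  Node 0: index 1 -> 2 (moved)
  Node 1: index 2 -> 3 (moved)
  Node 2: index 0 -> 1 (moved)
  Node 3: index 3 -> 4 (moved)
  Node 4: index 7 -> 7 (same)
  Node 5: index 4 -> 5 (moved)
  Node 6: index 6 -> 6 (same)
  Node 7: index 5 -> 0 (moved)
Nodes that changed position: 0 1 2 3 5 7

Answer: 0 1 2 3 5 7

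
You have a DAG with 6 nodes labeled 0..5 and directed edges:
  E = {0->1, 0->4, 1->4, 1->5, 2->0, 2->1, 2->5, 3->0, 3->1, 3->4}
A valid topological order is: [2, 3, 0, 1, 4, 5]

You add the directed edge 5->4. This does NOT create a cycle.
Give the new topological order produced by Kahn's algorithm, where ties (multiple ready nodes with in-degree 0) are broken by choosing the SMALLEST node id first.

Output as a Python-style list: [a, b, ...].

Old toposort: [2, 3, 0, 1, 4, 5]
Added edge: 5->4
Position of 5 (5) > position of 4 (4). Must reorder: 5 must now come before 4.
Run Kahn's algorithm (break ties by smallest node id):
  initial in-degrees: [2, 3, 0, 0, 4, 2]
  ready (indeg=0): [2, 3]
  pop 2: indeg[0]->1; indeg[1]->2; indeg[5]->1 | ready=[3] | order so far=[2]
  pop 3: indeg[0]->0; indeg[1]->1; indeg[4]->3 | ready=[0] | order so far=[2, 3]
  pop 0: indeg[1]->0; indeg[4]->2 | ready=[1] | order so far=[2, 3, 0]
  pop 1: indeg[4]->1; indeg[5]->0 | ready=[5] | order so far=[2, 3, 0, 1]
  pop 5: indeg[4]->0 | ready=[4] | order so far=[2, 3, 0, 1, 5]
  pop 4: no out-edges | ready=[] | order so far=[2, 3, 0, 1, 5, 4]
  Result: [2, 3, 0, 1, 5, 4]

Answer: [2, 3, 0, 1, 5, 4]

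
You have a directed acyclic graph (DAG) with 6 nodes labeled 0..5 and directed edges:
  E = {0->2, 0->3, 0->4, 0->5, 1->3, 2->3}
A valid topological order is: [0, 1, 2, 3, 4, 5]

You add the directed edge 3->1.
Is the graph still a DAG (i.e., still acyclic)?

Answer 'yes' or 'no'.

Answer: no

Derivation:
Given toposort: [0, 1, 2, 3, 4, 5]
Position of 3: index 3; position of 1: index 1
New edge 3->1: backward (u after v in old order)
Backward edge: old toposort is now invalid. Check if this creates a cycle.
Does 1 already reach 3? Reachable from 1: [1, 3]. YES -> cycle!
Still a DAG? no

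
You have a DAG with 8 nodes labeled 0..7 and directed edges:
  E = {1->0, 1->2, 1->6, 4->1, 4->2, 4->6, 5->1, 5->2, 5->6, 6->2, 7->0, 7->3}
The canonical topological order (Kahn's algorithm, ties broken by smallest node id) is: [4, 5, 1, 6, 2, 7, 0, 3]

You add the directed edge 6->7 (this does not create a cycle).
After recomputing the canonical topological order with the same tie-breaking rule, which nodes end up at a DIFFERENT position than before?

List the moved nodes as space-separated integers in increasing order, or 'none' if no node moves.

Answer: none

Derivation:
Old toposort: [4, 5, 1, 6, 2, 7, 0, 3]
Added edge 6->7
Recompute Kahn (smallest-id tiebreak):
  initial in-degrees: [2, 2, 4, 1, 0, 0, 3, 1]
  ready (indeg=0): [4, 5]
  pop 4: indeg[1]->1; indeg[2]->3; indeg[6]->2 | ready=[5] | order so far=[4]
  pop 5: indeg[1]->0; indeg[2]->2; indeg[6]->1 | ready=[1] | order so far=[4, 5]
  pop 1: indeg[0]->1; indeg[2]->1; indeg[6]->0 | ready=[6] | order so far=[4, 5, 1]
  pop 6: indeg[2]->0; indeg[7]->0 | ready=[2, 7] | order so far=[4, 5, 1, 6]
  pop 2: no out-edges | ready=[7] | order so far=[4, 5, 1, 6, 2]
  pop 7: indeg[0]->0; indeg[3]->0 | ready=[0, 3] | order so far=[4, 5, 1, 6, 2, 7]
  pop 0: no out-edges | ready=[3] | order so far=[4, 5, 1, 6, 2, 7, 0]
  pop 3: no out-edges | ready=[] | order so far=[4, 5, 1, 6, 2, 7, 0, 3]
New canonical toposort: [4, 5, 1, 6, 2, 7, 0, 3]
Compare positions:
  Node 0: index 6 -> 6 (same)
  Node 1: index 2 -> 2 (same)
  Node 2: index 4 -> 4 (same)
  Node 3: index 7 -> 7 (same)
  Node 4: index 0 -> 0 (same)
  Node 5: index 1 -> 1 (same)
  Node 6: index 3 -> 3 (same)
  Node 7: index 5 -> 5 (same)
Nodes that changed position: none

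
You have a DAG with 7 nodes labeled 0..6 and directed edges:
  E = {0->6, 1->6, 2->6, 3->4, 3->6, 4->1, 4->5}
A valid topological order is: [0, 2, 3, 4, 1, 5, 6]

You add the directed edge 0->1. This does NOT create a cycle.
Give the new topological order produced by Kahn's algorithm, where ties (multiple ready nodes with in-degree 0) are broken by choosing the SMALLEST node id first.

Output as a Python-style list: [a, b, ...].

Old toposort: [0, 2, 3, 4, 1, 5, 6]
Added edge: 0->1
Position of 0 (0) < position of 1 (4). Old order still valid.
Run Kahn's algorithm (break ties by smallest node id):
  initial in-degrees: [0, 2, 0, 0, 1, 1, 4]
  ready (indeg=0): [0, 2, 3]
  pop 0: indeg[1]->1; indeg[6]->3 | ready=[2, 3] | order so far=[0]
  pop 2: indeg[6]->2 | ready=[3] | order so far=[0, 2]
  pop 3: indeg[4]->0; indeg[6]->1 | ready=[4] | order so far=[0, 2, 3]
  pop 4: indeg[1]->0; indeg[5]->0 | ready=[1, 5] | order so far=[0, 2, 3, 4]
  pop 1: indeg[6]->0 | ready=[5, 6] | order so far=[0, 2, 3, 4, 1]
  pop 5: no out-edges | ready=[6] | order so far=[0, 2, 3, 4, 1, 5]
  pop 6: no out-edges | ready=[] | order so far=[0, 2, 3, 4, 1, 5, 6]
  Result: [0, 2, 3, 4, 1, 5, 6]

Answer: [0, 2, 3, 4, 1, 5, 6]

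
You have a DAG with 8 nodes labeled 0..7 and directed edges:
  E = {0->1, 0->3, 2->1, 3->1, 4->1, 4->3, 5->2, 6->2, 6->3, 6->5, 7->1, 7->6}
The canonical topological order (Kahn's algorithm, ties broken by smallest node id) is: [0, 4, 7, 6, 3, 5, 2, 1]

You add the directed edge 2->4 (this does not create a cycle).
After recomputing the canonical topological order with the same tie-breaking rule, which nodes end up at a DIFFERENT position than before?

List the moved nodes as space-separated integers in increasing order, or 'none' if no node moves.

Answer: 2 3 4 5 6 7

Derivation:
Old toposort: [0, 4, 7, 6, 3, 5, 2, 1]
Added edge 2->4
Recompute Kahn (smallest-id tiebreak):
  initial in-degrees: [0, 5, 2, 3, 1, 1, 1, 0]
  ready (indeg=0): [0, 7]
  pop 0: indeg[1]->4; indeg[3]->2 | ready=[7] | order so far=[0]
  pop 7: indeg[1]->3; indeg[6]->0 | ready=[6] | order so far=[0, 7]
  pop 6: indeg[2]->1; indeg[3]->1; indeg[5]->0 | ready=[5] | order so far=[0, 7, 6]
  pop 5: indeg[2]->0 | ready=[2] | order so far=[0, 7, 6, 5]
  pop 2: indeg[1]->2; indeg[4]->0 | ready=[4] | order so far=[0, 7, 6, 5, 2]
  pop 4: indeg[1]->1; indeg[3]->0 | ready=[3] | order so far=[0, 7, 6, 5, 2, 4]
  pop 3: indeg[1]->0 | ready=[1] | order so far=[0, 7, 6, 5, 2, 4, 3]
  pop 1: no out-edges | ready=[] | order so far=[0, 7, 6, 5, 2, 4, 3, 1]
New canonical toposort: [0, 7, 6, 5, 2, 4, 3, 1]
Compare positions:
  Node 0: index 0 -> 0 (same)
  Node 1: index 7 -> 7 (same)
  Node 2: index 6 -> 4 (moved)
  Node 3: index 4 -> 6 (moved)
  Node 4: index 1 -> 5 (moved)
  Node 5: index 5 -> 3 (moved)
  Node 6: index 3 -> 2 (moved)
  Node 7: index 2 -> 1 (moved)
Nodes that changed position: 2 3 4 5 6 7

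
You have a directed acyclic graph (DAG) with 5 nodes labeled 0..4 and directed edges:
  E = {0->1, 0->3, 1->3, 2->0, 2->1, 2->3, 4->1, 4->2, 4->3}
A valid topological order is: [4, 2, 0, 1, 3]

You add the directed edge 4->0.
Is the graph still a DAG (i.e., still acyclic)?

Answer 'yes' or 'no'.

Given toposort: [4, 2, 0, 1, 3]
Position of 4: index 0; position of 0: index 2
New edge 4->0: forward
Forward edge: respects the existing order. Still a DAG, same toposort still valid.
Still a DAG? yes

Answer: yes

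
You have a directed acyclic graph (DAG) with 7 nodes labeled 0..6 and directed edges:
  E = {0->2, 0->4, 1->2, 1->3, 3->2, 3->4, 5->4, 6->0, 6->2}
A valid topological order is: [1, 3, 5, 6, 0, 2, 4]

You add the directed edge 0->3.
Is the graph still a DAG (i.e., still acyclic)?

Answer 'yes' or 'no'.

Answer: yes

Derivation:
Given toposort: [1, 3, 5, 6, 0, 2, 4]
Position of 0: index 4; position of 3: index 1
New edge 0->3: backward (u after v in old order)
Backward edge: old toposort is now invalid. Check if this creates a cycle.
Does 3 already reach 0? Reachable from 3: [2, 3, 4]. NO -> still a DAG (reorder needed).
Still a DAG? yes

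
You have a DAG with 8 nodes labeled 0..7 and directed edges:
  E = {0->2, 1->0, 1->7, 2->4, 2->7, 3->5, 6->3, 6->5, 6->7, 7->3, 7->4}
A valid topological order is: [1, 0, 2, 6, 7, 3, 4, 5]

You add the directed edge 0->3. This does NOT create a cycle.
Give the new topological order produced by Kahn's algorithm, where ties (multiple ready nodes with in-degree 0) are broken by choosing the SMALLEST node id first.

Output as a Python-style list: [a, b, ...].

Answer: [1, 0, 2, 6, 7, 3, 4, 5]

Derivation:
Old toposort: [1, 0, 2, 6, 7, 3, 4, 5]
Added edge: 0->3
Position of 0 (1) < position of 3 (5). Old order still valid.
Run Kahn's algorithm (break ties by smallest node id):
  initial in-degrees: [1, 0, 1, 3, 2, 2, 0, 3]
  ready (indeg=0): [1, 6]
  pop 1: indeg[0]->0; indeg[7]->2 | ready=[0, 6] | order so far=[1]
  pop 0: indeg[2]->0; indeg[3]->2 | ready=[2, 6] | order so far=[1, 0]
  pop 2: indeg[4]->1; indeg[7]->1 | ready=[6] | order so far=[1, 0, 2]
  pop 6: indeg[3]->1; indeg[5]->1; indeg[7]->0 | ready=[7] | order so far=[1, 0, 2, 6]
  pop 7: indeg[3]->0; indeg[4]->0 | ready=[3, 4] | order so far=[1, 0, 2, 6, 7]
  pop 3: indeg[5]->0 | ready=[4, 5] | order so far=[1, 0, 2, 6, 7, 3]
  pop 4: no out-edges | ready=[5] | order so far=[1, 0, 2, 6, 7, 3, 4]
  pop 5: no out-edges | ready=[] | order so far=[1, 0, 2, 6, 7, 3, 4, 5]
  Result: [1, 0, 2, 6, 7, 3, 4, 5]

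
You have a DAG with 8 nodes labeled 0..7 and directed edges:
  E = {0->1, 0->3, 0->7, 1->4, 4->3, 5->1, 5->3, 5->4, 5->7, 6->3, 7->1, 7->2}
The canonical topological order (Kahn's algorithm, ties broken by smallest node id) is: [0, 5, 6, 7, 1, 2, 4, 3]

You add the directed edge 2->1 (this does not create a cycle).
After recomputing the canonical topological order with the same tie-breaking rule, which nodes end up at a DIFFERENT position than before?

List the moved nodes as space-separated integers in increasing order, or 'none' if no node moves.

Old toposort: [0, 5, 6, 7, 1, 2, 4, 3]
Added edge 2->1
Recompute Kahn (smallest-id tiebreak):
  initial in-degrees: [0, 4, 1, 4, 2, 0, 0, 2]
  ready (indeg=0): [0, 5, 6]
  pop 0: indeg[1]->3; indeg[3]->3; indeg[7]->1 | ready=[5, 6] | order so far=[0]
  pop 5: indeg[1]->2; indeg[3]->2; indeg[4]->1; indeg[7]->0 | ready=[6, 7] | order so far=[0, 5]
  pop 6: indeg[3]->1 | ready=[7] | order so far=[0, 5, 6]
  pop 7: indeg[1]->1; indeg[2]->0 | ready=[2] | order so far=[0, 5, 6, 7]
  pop 2: indeg[1]->0 | ready=[1] | order so far=[0, 5, 6, 7, 2]
  pop 1: indeg[4]->0 | ready=[4] | order so far=[0, 5, 6, 7, 2, 1]
  pop 4: indeg[3]->0 | ready=[3] | order so far=[0, 5, 6, 7, 2, 1, 4]
  pop 3: no out-edges | ready=[] | order so far=[0, 5, 6, 7, 2, 1, 4, 3]
New canonical toposort: [0, 5, 6, 7, 2, 1, 4, 3]
Compare positions:
  Node 0: index 0 -> 0 (same)
  Node 1: index 4 -> 5 (moved)
  Node 2: index 5 -> 4 (moved)
  Node 3: index 7 -> 7 (same)
  Node 4: index 6 -> 6 (same)
  Node 5: index 1 -> 1 (same)
  Node 6: index 2 -> 2 (same)
  Node 7: index 3 -> 3 (same)
Nodes that changed position: 1 2

Answer: 1 2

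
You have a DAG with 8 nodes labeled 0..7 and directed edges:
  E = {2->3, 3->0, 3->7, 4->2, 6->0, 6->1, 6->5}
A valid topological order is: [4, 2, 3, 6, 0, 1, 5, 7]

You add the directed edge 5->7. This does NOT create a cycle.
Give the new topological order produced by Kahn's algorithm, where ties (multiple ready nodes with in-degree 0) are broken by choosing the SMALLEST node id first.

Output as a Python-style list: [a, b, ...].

Old toposort: [4, 2, 3, 6, 0, 1, 5, 7]
Added edge: 5->7
Position of 5 (6) < position of 7 (7). Old order still valid.
Run Kahn's algorithm (break ties by smallest node id):
  initial in-degrees: [2, 1, 1, 1, 0, 1, 0, 2]
  ready (indeg=0): [4, 6]
  pop 4: indeg[2]->0 | ready=[2, 6] | order so far=[4]
  pop 2: indeg[3]->0 | ready=[3, 6] | order so far=[4, 2]
  pop 3: indeg[0]->1; indeg[7]->1 | ready=[6] | order so far=[4, 2, 3]
  pop 6: indeg[0]->0; indeg[1]->0; indeg[5]->0 | ready=[0, 1, 5] | order so far=[4, 2, 3, 6]
  pop 0: no out-edges | ready=[1, 5] | order so far=[4, 2, 3, 6, 0]
  pop 1: no out-edges | ready=[5] | order so far=[4, 2, 3, 6, 0, 1]
  pop 5: indeg[7]->0 | ready=[7] | order so far=[4, 2, 3, 6, 0, 1, 5]
  pop 7: no out-edges | ready=[] | order so far=[4, 2, 3, 6, 0, 1, 5, 7]
  Result: [4, 2, 3, 6, 0, 1, 5, 7]

Answer: [4, 2, 3, 6, 0, 1, 5, 7]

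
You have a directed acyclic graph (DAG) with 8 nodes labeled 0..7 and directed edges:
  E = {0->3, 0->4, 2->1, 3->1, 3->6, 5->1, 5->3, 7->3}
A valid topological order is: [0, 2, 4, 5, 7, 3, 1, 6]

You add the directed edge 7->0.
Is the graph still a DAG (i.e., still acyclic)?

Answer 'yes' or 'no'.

Answer: yes

Derivation:
Given toposort: [0, 2, 4, 5, 7, 3, 1, 6]
Position of 7: index 4; position of 0: index 0
New edge 7->0: backward (u after v in old order)
Backward edge: old toposort is now invalid. Check if this creates a cycle.
Does 0 already reach 7? Reachable from 0: [0, 1, 3, 4, 6]. NO -> still a DAG (reorder needed).
Still a DAG? yes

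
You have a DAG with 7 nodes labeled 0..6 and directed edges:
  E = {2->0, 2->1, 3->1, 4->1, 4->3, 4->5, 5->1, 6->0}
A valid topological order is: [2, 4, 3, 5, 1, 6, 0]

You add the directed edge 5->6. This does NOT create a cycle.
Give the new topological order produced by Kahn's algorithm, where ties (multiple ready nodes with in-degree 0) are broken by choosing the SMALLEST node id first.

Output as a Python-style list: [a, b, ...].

Old toposort: [2, 4, 3, 5, 1, 6, 0]
Added edge: 5->6
Position of 5 (3) < position of 6 (5). Old order still valid.
Run Kahn's algorithm (break ties by smallest node id):
  initial in-degrees: [2, 4, 0, 1, 0, 1, 1]
  ready (indeg=0): [2, 4]
  pop 2: indeg[0]->1; indeg[1]->3 | ready=[4] | order so far=[2]
  pop 4: indeg[1]->2; indeg[3]->0; indeg[5]->0 | ready=[3, 5] | order so far=[2, 4]
  pop 3: indeg[1]->1 | ready=[5] | order so far=[2, 4, 3]
  pop 5: indeg[1]->0; indeg[6]->0 | ready=[1, 6] | order so far=[2, 4, 3, 5]
  pop 1: no out-edges | ready=[6] | order so far=[2, 4, 3, 5, 1]
  pop 6: indeg[0]->0 | ready=[0] | order so far=[2, 4, 3, 5, 1, 6]
  pop 0: no out-edges | ready=[] | order so far=[2, 4, 3, 5, 1, 6, 0]
  Result: [2, 4, 3, 5, 1, 6, 0]

Answer: [2, 4, 3, 5, 1, 6, 0]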